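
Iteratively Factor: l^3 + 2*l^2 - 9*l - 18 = (l + 2)*(l^2 - 9) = (l + 2)*(l + 3)*(l - 3)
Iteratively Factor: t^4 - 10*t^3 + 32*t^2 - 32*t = (t - 4)*(t^3 - 6*t^2 + 8*t) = (t - 4)^2*(t^2 - 2*t) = (t - 4)^2*(t - 2)*(t)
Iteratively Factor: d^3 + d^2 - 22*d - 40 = (d + 4)*(d^2 - 3*d - 10) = (d - 5)*(d + 4)*(d + 2)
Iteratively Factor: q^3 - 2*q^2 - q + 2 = (q - 2)*(q^2 - 1) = (q - 2)*(q - 1)*(q + 1)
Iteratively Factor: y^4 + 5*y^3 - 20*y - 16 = (y + 4)*(y^3 + y^2 - 4*y - 4) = (y - 2)*(y + 4)*(y^2 + 3*y + 2) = (y - 2)*(y + 2)*(y + 4)*(y + 1)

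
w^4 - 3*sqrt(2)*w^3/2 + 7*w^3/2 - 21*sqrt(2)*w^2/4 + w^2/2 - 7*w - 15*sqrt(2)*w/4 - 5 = (w + 1)*(w + 5/2)*(w - 2*sqrt(2))*(w + sqrt(2)/2)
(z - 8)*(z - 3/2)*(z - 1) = z^3 - 21*z^2/2 + 43*z/2 - 12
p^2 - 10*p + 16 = (p - 8)*(p - 2)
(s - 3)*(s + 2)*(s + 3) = s^3 + 2*s^2 - 9*s - 18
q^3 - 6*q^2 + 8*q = q*(q - 4)*(q - 2)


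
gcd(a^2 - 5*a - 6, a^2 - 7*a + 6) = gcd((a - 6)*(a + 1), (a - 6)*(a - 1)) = a - 6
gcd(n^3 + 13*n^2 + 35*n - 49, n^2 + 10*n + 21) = n + 7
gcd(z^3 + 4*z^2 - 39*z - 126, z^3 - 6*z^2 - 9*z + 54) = z^2 - 3*z - 18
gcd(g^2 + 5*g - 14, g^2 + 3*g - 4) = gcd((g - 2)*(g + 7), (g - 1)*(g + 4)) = 1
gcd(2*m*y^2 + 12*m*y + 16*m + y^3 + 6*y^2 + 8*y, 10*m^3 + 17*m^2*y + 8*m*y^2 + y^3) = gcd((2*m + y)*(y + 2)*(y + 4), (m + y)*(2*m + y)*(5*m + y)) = 2*m + y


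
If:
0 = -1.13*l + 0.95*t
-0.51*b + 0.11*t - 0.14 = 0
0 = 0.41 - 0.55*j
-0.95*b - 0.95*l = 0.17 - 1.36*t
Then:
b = -0.33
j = 0.75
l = -0.21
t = -0.25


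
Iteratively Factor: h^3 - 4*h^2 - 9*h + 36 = (h + 3)*(h^2 - 7*h + 12) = (h - 4)*(h + 3)*(h - 3)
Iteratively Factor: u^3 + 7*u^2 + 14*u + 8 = (u + 4)*(u^2 + 3*u + 2) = (u + 2)*(u + 4)*(u + 1)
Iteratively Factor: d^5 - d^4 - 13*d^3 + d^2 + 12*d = (d)*(d^4 - d^3 - 13*d^2 + d + 12) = d*(d + 3)*(d^3 - 4*d^2 - d + 4) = d*(d + 1)*(d + 3)*(d^2 - 5*d + 4) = d*(d - 4)*(d + 1)*(d + 3)*(d - 1)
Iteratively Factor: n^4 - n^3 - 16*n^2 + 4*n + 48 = (n - 4)*(n^3 + 3*n^2 - 4*n - 12) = (n - 4)*(n - 2)*(n^2 + 5*n + 6) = (n - 4)*(n - 2)*(n + 3)*(n + 2)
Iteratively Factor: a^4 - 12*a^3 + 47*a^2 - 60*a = (a - 4)*(a^3 - 8*a^2 + 15*a) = a*(a - 4)*(a^2 - 8*a + 15) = a*(a - 5)*(a - 4)*(a - 3)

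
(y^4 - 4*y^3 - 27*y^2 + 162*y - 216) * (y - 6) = y^5 - 10*y^4 - 3*y^3 + 324*y^2 - 1188*y + 1296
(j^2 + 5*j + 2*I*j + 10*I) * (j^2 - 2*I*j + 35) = j^4 + 5*j^3 + 39*j^2 + 195*j + 70*I*j + 350*I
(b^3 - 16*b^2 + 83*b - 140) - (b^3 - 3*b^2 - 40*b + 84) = -13*b^2 + 123*b - 224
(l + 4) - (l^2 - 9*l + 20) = -l^2 + 10*l - 16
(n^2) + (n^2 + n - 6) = 2*n^2 + n - 6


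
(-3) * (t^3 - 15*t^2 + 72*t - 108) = -3*t^3 + 45*t^2 - 216*t + 324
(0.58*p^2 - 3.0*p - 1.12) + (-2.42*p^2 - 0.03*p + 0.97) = -1.84*p^2 - 3.03*p - 0.15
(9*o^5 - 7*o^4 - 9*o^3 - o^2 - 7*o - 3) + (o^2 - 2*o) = 9*o^5 - 7*o^4 - 9*o^3 - 9*o - 3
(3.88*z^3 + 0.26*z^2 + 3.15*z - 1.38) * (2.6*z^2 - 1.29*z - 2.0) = 10.088*z^5 - 4.3292*z^4 + 0.0945999999999997*z^3 - 8.1715*z^2 - 4.5198*z + 2.76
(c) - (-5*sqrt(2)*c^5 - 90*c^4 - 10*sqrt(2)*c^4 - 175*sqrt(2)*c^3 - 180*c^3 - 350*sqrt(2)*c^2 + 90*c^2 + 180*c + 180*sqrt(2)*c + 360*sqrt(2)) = 5*sqrt(2)*c^5 + 10*sqrt(2)*c^4 + 90*c^4 + 180*c^3 + 175*sqrt(2)*c^3 - 90*c^2 + 350*sqrt(2)*c^2 - 180*sqrt(2)*c - 179*c - 360*sqrt(2)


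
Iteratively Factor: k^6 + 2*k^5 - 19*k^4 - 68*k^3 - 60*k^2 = (k + 2)*(k^5 - 19*k^3 - 30*k^2) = k*(k + 2)*(k^4 - 19*k^2 - 30*k) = k*(k + 2)*(k + 3)*(k^3 - 3*k^2 - 10*k) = k*(k + 2)^2*(k + 3)*(k^2 - 5*k) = k^2*(k + 2)^2*(k + 3)*(k - 5)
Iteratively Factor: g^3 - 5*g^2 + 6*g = (g)*(g^2 - 5*g + 6) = g*(g - 3)*(g - 2)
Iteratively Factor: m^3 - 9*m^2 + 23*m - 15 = (m - 3)*(m^2 - 6*m + 5) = (m - 5)*(m - 3)*(m - 1)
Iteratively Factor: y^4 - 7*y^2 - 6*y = (y - 3)*(y^3 + 3*y^2 + 2*y) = y*(y - 3)*(y^2 + 3*y + 2) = y*(y - 3)*(y + 1)*(y + 2)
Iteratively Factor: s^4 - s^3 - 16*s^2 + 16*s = (s - 4)*(s^3 + 3*s^2 - 4*s) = s*(s - 4)*(s^2 + 3*s - 4) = s*(s - 4)*(s - 1)*(s + 4)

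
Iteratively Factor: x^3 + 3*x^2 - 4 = (x - 1)*(x^2 + 4*x + 4) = (x - 1)*(x + 2)*(x + 2)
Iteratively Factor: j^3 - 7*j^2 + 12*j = (j - 4)*(j^2 - 3*j) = (j - 4)*(j - 3)*(j)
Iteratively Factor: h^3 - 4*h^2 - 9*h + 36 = (h - 3)*(h^2 - h - 12) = (h - 4)*(h - 3)*(h + 3)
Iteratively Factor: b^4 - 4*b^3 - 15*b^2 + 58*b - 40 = (b - 1)*(b^3 - 3*b^2 - 18*b + 40) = (b - 1)*(b + 4)*(b^2 - 7*b + 10) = (b - 2)*(b - 1)*(b + 4)*(b - 5)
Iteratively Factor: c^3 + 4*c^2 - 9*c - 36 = (c - 3)*(c^2 + 7*c + 12) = (c - 3)*(c + 4)*(c + 3)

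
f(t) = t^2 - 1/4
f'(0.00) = 0.00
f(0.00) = -0.25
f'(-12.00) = -24.00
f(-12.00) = 143.75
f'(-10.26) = -20.52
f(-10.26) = 105.02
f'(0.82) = 1.64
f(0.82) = 0.42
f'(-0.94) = -1.88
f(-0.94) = 0.63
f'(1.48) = 2.96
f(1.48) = 1.94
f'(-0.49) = -0.98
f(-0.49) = -0.01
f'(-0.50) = -1.00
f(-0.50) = 0.00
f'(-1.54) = -3.08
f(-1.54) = 2.12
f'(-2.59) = -5.18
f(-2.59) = 6.46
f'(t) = 2*t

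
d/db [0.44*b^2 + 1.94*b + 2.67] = 0.88*b + 1.94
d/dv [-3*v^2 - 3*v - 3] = -6*v - 3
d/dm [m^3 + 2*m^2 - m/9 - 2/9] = 3*m^2 + 4*m - 1/9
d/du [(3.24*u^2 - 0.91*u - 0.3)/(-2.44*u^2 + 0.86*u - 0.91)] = (0.566000000000001*u^2 - 7.3608*u + 1.0861)/(5.9536*u^4 - 4.1968*u^3 + 5.1804*u^2 - 1.5652*u + 0.8281)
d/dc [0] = 0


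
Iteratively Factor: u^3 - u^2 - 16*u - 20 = (u + 2)*(u^2 - 3*u - 10) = (u - 5)*(u + 2)*(u + 2)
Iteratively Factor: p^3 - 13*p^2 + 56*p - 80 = (p - 4)*(p^2 - 9*p + 20) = (p - 4)^2*(p - 5)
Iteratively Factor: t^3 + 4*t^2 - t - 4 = (t + 1)*(t^2 + 3*t - 4) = (t - 1)*(t + 1)*(t + 4)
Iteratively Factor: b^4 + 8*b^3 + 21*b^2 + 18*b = (b + 2)*(b^3 + 6*b^2 + 9*b) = b*(b + 2)*(b^2 + 6*b + 9) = b*(b + 2)*(b + 3)*(b + 3)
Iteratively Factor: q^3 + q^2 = (q)*(q^2 + q) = q*(q + 1)*(q)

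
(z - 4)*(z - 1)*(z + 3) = z^3 - 2*z^2 - 11*z + 12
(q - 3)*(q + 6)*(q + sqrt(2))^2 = q^4 + 2*sqrt(2)*q^3 + 3*q^3 - 16*q^2 + 6*sqrt(2)*q^2 - 36*sqrt(2)*q + 6*q - 36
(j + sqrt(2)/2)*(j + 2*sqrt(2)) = j^2 + 5*sqrt(2)*j/2 + 2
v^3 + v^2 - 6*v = v*(v - 2)*(v + 3)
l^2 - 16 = (l - 4)*(l + 4)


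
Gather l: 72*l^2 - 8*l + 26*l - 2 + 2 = 72*l^2 + 18*l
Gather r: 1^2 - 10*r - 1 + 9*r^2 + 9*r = 9*r^2 - r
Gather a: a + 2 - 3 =a - 1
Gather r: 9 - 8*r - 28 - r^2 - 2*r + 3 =-r^2 - 10*r - 16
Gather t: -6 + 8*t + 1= 8*t - 5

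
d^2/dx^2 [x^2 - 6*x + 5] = 2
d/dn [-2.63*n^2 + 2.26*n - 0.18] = 2.26 - 5.26*n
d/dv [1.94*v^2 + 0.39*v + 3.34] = 3.88*v + 0.39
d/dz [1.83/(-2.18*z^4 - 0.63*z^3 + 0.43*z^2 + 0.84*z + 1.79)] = (15.9576*z^3 + 3.4587*z^2 - 1.5738*z - 1.5372)/(-2.18*z^4 - 0.63*z^3 + 0.43*z^2 + 0.84*z + 1.79)^2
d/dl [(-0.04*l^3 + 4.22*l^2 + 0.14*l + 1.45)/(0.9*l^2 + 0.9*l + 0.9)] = (-0.0444444444444444*l^4 - 0.0888888888888903*l^3 + 4.4*l^2 + 6.15555555555555*l - 1.45555555555556)/(1.0*l^4 + 2.0*l^3 + 3.0*l^2 + 2.0*l + 1.0)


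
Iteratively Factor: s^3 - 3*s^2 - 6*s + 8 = (s + 2)*(s^2 - 5*s + 4) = (s - 4)*(s + 2)*(s - 1)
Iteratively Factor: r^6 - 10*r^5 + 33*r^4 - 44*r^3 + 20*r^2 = (r - 2)*(r^5 - 8*r^4 + 17*r^3 - 10*r^2) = (r - 5)*(r - 2)*(r^4 - 3*r^3 + 2*r^2) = r*(r - 5)*(r - 2)*(r^3 - 3*r^2 + 2*r) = r^2*(r - 5)*(r - 2)*(r^2 - 3*r + 2) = r^2*(r - 5)*(r - 2)^2*(r - 1)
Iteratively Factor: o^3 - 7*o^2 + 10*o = (o - 2)*(o^2 - 5*o) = (o - 5)*(o - 2)*(o)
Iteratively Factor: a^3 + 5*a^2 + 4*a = (a + 4)*(a^2 + a) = a*(a + 4)*(a + 1)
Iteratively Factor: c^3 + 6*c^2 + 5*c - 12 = (c - 1)*(c^2 + 7*c + 12) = (c - 1)*(c + 3)*(c + 4)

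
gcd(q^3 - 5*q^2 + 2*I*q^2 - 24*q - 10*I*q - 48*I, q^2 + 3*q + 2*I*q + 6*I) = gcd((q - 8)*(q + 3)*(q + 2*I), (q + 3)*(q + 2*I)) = q^2 + q*(3 + 2*I) + 6*I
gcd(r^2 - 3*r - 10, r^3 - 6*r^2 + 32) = r + 2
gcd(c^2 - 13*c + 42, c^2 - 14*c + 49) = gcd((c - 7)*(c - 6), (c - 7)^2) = c - 7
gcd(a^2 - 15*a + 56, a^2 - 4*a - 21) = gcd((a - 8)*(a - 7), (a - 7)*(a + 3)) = a - 7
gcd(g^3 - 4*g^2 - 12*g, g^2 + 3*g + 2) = g + 2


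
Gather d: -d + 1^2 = 1 - d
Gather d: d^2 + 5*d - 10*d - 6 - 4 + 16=d^2 - 5*d + 6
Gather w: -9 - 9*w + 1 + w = -8*w - 8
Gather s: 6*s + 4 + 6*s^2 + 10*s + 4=6*s^2 + 16*s + 8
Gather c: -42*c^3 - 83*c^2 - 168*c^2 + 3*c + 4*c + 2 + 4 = -42*c^3 - 251*c^2 + 7*c + 6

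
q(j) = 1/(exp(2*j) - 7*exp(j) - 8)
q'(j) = (-2*exp(2*j) + 7*exp(j))/(exp(2*j) - 7*exp(j) - 8)^2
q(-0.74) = -0.09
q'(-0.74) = 0.02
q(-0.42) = -0.08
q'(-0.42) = 0.03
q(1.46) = -0.05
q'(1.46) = -0.02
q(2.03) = -0.30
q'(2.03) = -5.67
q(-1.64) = -0.11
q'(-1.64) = 0.01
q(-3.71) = -0.12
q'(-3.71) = 0.00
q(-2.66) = -0.12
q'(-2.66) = 0.01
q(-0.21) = -0.08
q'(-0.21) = 0.03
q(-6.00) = -0.12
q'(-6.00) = 0.00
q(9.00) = 0.00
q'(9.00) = 0.00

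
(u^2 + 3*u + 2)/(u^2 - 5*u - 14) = (u + 1)/(u - 7)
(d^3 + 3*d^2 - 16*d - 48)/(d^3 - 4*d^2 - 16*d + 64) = (d + 3)/(d - 4)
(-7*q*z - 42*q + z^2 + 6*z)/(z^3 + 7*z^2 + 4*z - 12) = (-7*q + z)/(z^2 + z - 2)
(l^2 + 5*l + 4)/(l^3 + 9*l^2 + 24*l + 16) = 1/(l + 4)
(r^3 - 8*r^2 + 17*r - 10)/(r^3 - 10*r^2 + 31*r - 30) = (r - 1)/(r - 3)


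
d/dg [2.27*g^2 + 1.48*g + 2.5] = 4.54*g + 1.48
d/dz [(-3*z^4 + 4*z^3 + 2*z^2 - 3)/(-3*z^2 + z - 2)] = (18*z^5 - 21*z^4 + 32*z^3 - 22*z^2 - 26*z + 3)/(9*z^4 - 6*z^3 + 13*z^2 - 4*z + 4)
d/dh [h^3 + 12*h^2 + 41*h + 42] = 3*h^2 + 24*h + 41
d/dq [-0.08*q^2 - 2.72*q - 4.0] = -0.16*q - 2.72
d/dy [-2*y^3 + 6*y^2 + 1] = 6*y*(2 - y)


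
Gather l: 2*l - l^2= -l^2 + 2*l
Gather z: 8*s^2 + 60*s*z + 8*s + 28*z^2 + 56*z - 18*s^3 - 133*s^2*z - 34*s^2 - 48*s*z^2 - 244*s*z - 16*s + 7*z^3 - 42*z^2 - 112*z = -18*s^3 - 26*s^2 - 8*s + 7*z^3 + z^2*(-48*s - 14) + z*(-133*s^2 - 184*s - 56)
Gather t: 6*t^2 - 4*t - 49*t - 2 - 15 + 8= 6*t^2 - 53*t - 9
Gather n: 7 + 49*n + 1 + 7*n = 56*n + 8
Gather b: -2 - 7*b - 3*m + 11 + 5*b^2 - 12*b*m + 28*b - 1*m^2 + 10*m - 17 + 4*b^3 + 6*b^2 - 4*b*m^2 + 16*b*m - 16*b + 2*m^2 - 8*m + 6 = 4*b^3 + 11*b^2 + b*(-4*m^2 + 4*m + 5) + m^2 - m - 2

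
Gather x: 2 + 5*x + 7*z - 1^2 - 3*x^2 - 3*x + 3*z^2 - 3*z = -3*x^2 + 2*x + 3*z^2 + 4*z + 1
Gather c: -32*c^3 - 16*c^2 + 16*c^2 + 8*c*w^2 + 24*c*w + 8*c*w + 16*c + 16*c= -32*c^3 + c*(8*w^2 + 32*w + 32)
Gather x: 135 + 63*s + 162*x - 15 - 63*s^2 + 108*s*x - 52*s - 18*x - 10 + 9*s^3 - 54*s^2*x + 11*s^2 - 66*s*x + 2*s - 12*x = 9*s^3 - 52*s^2 + 13*s + x*(-54*s^2 + 42*s + 132) + 110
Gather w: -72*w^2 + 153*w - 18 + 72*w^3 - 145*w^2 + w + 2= 72*w^3 - 217*w^2 + 154*w - 16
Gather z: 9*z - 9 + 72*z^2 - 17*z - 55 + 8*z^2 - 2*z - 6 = 80*z^2 - 10*z - 70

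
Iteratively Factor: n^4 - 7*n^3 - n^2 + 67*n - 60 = (n + 3)*(n^3 - 10*n^2 + 29*n - 20) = (n - 5)*(n + 3)*(n^2 - 5*n + 4) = (n - 5)*(n - 4)*(n + 3)*(n - 1)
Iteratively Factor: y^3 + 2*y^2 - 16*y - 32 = (y + 4)*(y^2 - 2*y - 8) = (y + 2)*(y + 4)*(y - 4)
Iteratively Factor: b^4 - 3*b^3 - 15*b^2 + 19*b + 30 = (b + 1)*(b^3 - 4*b^2 - 11*b + 30) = (b + 1)*(b + 3)*(b^2 - 7*b + 10) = (b - 5)*(b + 1)*(b + 3)*(b - 2)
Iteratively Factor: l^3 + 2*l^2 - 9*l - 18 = (l + 2)*(l^2 - 9) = (l + 2)*(l + 3)*(l - 3)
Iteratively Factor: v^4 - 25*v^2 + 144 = (v - 4)*(v^3 + 4*v^2 - 9*v - 36) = (v - 4)*(v + 3)*(v^2 + v - 12) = (v - 4)*(v - 3)*(v + 3)*(v + 4)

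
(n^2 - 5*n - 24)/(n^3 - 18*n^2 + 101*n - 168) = (n + 3)/(n^2 - 10*n + 21)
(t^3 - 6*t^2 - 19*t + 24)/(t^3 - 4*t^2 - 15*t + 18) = (t - 8)/(t - 6)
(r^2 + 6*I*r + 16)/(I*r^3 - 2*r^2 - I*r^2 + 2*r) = (r^2 + 6*I*r + 16)/(r*(I*r^2 - 2*r - I*r + 2))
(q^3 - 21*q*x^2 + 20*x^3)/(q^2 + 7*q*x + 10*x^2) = (q^2 - 5*q*x + 4*x^2)/(q + 2*x)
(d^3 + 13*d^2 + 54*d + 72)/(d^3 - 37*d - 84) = (d + 6)/(d - 7)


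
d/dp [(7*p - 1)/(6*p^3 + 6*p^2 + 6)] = (7*p^3 + 7*p^2 - p*(3*p + 2)*(7*p - 1) + 7)/(6*(p^3 + p^2 + 1)^2)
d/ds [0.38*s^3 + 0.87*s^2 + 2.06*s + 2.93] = 1.14*s^2 + 1.74*s + 2.06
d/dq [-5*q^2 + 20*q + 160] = 20 - 10*q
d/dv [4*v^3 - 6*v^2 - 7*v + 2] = 12*v^2 - 12*v - 7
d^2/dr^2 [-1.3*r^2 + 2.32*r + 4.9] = -2.60000000000000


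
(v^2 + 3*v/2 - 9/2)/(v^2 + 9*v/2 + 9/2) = (2*v - 3)/(2*v + 3)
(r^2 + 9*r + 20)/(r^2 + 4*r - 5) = (r + 4)/(r - 1)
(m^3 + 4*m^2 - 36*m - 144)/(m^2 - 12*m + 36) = (m^2 + 10*m + 24)/(m - 6)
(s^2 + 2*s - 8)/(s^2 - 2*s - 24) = (s - 2)/(s - 6)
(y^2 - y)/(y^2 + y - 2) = y/(y + 2)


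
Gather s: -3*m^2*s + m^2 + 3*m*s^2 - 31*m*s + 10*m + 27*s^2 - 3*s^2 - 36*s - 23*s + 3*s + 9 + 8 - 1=m^2 + 10*m + s^2*(3*m + 24) + s*(-3*m^2 - 31*m - 56) + 16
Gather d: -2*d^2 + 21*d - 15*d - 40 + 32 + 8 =-2*d^2 + 6*d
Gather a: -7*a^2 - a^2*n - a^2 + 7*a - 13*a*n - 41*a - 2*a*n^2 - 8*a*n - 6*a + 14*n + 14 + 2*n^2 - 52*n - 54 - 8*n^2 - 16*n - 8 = a^2*(-n - 8) + a*(-2*n^2 - 21*n - 40) - 6*n^2 - 54*n - 48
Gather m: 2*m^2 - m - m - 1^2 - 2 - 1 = 2*m^2 - 2*m - 4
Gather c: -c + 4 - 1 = 3 - c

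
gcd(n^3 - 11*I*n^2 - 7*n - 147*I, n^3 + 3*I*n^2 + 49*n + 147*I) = n^2 - 4*I*n + 21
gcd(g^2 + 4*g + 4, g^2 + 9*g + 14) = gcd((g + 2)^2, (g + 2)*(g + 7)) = g + 2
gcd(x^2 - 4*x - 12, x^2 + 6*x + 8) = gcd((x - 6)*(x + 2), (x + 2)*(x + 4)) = x + 2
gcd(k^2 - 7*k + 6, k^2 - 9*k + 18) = k - 6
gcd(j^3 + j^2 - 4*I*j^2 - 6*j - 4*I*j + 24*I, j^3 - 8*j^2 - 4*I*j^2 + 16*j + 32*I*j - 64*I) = j - 4*I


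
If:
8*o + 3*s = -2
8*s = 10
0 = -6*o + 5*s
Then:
No Solution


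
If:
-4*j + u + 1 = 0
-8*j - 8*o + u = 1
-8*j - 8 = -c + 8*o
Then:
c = u + 7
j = u/4 + 1/4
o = -u/8 - 3/8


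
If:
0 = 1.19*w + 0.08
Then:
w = -0.07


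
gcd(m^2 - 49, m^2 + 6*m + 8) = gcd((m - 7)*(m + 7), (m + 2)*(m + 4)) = 1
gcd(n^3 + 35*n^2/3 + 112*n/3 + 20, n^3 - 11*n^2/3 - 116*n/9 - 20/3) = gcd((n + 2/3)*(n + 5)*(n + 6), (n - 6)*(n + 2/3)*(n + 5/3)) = n + 2/3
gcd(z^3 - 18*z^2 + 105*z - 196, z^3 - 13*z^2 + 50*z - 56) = z^2 - 11*z + 28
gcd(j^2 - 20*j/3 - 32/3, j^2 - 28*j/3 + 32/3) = j - 8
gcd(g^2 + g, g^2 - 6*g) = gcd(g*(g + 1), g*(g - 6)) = g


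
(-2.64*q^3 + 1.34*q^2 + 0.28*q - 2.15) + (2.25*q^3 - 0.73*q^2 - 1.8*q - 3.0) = -0.39*q^3 + 0.61*q^2 - 1.52*q - 5.15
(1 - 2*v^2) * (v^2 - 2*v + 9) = -2*v^4 + 4*v^3 - 17*v^2 - 2*v + 9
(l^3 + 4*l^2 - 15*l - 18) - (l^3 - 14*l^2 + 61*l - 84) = 18*l^2 - 76*l + 66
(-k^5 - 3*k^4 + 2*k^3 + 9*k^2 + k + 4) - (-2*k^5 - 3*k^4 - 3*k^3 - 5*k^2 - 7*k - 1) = k^5 + 5*k^3 + 14*k^2 + 8*k + 5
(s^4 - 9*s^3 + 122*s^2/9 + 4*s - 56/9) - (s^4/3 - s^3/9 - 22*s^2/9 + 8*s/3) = 2*s^4/3 - 80*s^3/9 + 16*s^2 + 4*s/3 - 56/9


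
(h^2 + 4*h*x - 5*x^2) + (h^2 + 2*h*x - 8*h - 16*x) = 2*h^2 + 6*h*x - 8*h - 5*x^2 - 16*x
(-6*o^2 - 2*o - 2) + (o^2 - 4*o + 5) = -5*o^2 - 6*o + 3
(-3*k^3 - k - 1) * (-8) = 24*k^3 + 8*k + 8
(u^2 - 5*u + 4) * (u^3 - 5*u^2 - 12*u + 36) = u^5 - 10*u^4 + 17*u^3 + 76*u^2 - 228*u + 144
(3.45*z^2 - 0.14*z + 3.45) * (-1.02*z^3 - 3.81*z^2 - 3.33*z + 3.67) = -3.519*z^5 - 13.0017*z^4 - 14.4741*z^3 - 0.0168000000000005*z^2 - 12.0023*z + 12.6615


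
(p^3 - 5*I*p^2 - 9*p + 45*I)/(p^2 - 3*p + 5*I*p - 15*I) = (p^2 + p*(3 - 5*I) - 15*I)/(p + 5*I)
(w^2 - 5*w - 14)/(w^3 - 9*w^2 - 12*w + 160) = (w^2 - 5*w - 14)/(w^3 - 9*w^2 - 12*w + 160)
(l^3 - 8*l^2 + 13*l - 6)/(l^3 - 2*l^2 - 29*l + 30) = (l - 1)/(l + 5)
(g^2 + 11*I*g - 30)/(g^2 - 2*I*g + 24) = (g^2 + 11*I*g - 30)/(g^2 - 2*I*g + 24)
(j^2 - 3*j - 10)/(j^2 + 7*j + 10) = (j - 5)/(j + 5)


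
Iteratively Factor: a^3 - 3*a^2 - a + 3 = (a + 1)*(a^2 - 4*a + 3) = (a - 1)*(a + 1)*(a - 3)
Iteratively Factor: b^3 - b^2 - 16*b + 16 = (b - 1)*(b^2 - 16) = (b - 4)*(b - 1)*(b + 4)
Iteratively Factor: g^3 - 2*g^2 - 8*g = (g + 2)*(g^2 - 4*g) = (g - 4)*(g + 2)*(g)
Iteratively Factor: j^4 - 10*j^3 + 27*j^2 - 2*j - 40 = (j - 5)*(j^3 - 5*j^2 + 2*j + 8) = (j - 5)*(j - 4)*(j^2 - j - 2) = (j - 5)*(j - 4)*(j + 1)*(j - 2)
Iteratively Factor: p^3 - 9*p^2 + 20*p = (p)*(p^2 - 9*p + 20) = p*(p - 4)*(p - 5)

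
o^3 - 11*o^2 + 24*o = o*(o - 8)*(o - 3)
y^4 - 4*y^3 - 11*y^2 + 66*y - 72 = (y - 3)^2*(y - 2)*(y + 4)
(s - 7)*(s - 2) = s^2 - 9*s + 14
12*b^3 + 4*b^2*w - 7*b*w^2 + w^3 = (-6*b + w)*(-2*b + w)*(b + w)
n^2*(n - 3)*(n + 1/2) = n^4 - 5*n^3/2 - 3*n^2/2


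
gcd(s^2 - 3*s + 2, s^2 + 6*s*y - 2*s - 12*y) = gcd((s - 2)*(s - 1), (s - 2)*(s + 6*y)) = s - 2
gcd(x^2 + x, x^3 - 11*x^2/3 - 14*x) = x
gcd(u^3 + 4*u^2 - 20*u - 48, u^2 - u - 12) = u - 4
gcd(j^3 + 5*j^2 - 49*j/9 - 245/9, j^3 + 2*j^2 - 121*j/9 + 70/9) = j^2 + 8*j/3 - 35/3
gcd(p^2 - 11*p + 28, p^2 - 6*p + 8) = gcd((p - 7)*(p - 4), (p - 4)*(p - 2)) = p - 4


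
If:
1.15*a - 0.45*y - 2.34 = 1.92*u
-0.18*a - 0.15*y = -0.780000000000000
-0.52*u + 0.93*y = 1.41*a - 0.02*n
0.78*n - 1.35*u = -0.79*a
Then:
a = 2.02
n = -3.19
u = -0.66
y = 2.77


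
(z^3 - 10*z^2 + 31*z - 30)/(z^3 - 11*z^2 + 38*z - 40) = (z - 3)/(z - 4)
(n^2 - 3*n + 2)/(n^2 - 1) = (n - 2)/(n + 1)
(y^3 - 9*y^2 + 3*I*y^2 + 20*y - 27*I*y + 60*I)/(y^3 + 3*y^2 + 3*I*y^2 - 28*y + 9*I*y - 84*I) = (y - 5)/(y + 7)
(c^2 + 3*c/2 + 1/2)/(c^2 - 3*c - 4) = (c + 1/2)/(c - 4)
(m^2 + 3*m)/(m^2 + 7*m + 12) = m/(m + 4)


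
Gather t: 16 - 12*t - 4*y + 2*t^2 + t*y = 2*t^2 + t*(y - 12) - 4*y + 16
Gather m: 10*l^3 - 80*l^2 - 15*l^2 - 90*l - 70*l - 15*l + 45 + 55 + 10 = 10*l^3 - 95*l^2 - 175*l + 110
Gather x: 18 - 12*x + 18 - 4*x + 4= 40 - 16*x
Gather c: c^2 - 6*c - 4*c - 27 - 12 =c^2 - 10*c - 39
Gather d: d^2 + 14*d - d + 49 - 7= d^2 + 13*d + 42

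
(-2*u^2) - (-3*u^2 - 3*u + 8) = u^2 + 3*u - 8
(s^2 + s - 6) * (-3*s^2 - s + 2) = -3*s^4 - 4*s^3 + 19*s^2 + 8*s - 12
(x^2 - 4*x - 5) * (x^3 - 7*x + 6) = x^5 - 4*x^4 - 12*x^3 + 34*x^2 + 11*x - 30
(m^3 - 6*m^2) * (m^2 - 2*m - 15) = m^5 - 8*m^4 - 3*m^3 + 90*m^2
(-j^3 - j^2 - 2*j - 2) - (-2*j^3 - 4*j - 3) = j^3 - j^2 + 2*j + 1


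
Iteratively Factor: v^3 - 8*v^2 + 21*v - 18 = (v - 3)*(v^2 - 5*v + 6) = (v - 3)^2*(v - 2)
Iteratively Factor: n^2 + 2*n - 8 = (n + 4)*(n - 2)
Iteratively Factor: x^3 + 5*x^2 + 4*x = (x + 1)*(x^2 + 4*x) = (x + 1)*(x + 4)*(x)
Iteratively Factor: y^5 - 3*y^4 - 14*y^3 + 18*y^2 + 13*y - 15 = (y - 5)*(y^4 + 2*y^3 - 4*y^2 - 2*y + 3) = (y - 5)*(y - 1)*(y^3 + 3*y^2 - y - 3) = (y - 5)*(y - 1)*(y + 1)*(y^2 + 2*y - 3) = (y - 5)*(y - 1)^2*(y + 1)*(y + 3)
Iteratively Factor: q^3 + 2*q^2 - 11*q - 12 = (q + 1)*(q^2 + q - 12) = (q + 1)*(q + 4)*(q - 3)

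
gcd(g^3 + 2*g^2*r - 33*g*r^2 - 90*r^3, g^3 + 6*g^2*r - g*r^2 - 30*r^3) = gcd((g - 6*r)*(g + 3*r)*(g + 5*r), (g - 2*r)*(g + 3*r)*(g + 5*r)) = g^2 + 8*g*r + 15*r^2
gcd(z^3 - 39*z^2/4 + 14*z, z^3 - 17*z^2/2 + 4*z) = z^2 - 8*z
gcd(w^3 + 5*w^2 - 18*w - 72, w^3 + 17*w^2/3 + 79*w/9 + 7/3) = w + 3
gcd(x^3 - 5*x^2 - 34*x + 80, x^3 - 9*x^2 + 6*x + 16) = x^2 - 10*x + 16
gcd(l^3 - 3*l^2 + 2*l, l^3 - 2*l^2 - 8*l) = l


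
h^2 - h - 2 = (h - 2)*(h + 1)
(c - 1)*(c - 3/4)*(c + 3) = c^3 + 5*c^2/4 - 9*c/2 + 9/4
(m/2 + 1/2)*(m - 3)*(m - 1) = m^3/2 - 3*m^2/2 - m/2 + 3/2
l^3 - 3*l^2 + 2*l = l*(l - 2)*(l - 1)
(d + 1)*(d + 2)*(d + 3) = d^3 + 6*d^2 + 11*d + 6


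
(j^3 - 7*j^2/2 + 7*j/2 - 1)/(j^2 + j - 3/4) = 2*(j^2 - 3*j + 2)/(2*j + 3)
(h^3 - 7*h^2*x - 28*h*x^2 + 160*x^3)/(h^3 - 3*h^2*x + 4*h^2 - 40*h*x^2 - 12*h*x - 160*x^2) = (h - 4*x)/(h + 4)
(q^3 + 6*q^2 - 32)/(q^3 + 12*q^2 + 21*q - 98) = (q^2 + 8*q + 16)/(q^2 + 14*q + 49)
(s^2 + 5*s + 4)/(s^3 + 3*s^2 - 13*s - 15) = (s + 4)/(s^2 + 2*s - 15)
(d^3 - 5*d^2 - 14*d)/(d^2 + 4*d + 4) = d*(d - 7)/(d + 2)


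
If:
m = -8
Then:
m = -8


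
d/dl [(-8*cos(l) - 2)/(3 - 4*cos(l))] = 32*sin(l)/(4*cos(l) - 3)^2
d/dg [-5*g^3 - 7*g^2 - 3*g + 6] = -15*g^2 - 14*g - 3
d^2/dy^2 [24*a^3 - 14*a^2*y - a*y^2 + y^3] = -2*a + 6*y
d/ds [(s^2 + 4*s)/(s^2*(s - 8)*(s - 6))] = 2*(-s^3 + s^2 + 56*s - 96)/(s^2*(s^4 - 28*s^3 + 292*s^2 - 1344*s + 2304))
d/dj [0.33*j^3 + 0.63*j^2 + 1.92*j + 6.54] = 0.99*j^2 + 1.26*j + 1.92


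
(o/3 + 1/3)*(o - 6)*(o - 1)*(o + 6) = o^4/3 - 37*o^2/3 + 12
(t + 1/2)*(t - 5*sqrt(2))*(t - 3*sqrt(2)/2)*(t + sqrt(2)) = t^4 - 11*sqrt(2)*t^3/2 + t^3/2 - 11*sqrt(2)*t^2/4 + 2*t^2 + t + 15*sqrt(2)*t + 15*sqrt(2)/2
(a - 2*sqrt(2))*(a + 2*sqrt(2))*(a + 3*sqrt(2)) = a^3 + 3*sqrt(2)*a^2 - 8*a - 24*sqrt(2)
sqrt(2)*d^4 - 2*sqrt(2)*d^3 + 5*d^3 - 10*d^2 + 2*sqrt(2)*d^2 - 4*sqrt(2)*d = d*(d - 2)*(d + 2*sqrt(2))*(sqrt(2)*d + 1)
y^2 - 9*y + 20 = (y - 5)*(y - 4)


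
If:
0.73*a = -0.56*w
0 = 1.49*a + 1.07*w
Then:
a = 0.00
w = 0.00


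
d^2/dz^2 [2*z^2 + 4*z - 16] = 4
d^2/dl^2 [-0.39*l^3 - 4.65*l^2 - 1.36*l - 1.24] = -2.34*l - 9.3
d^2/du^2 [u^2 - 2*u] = 2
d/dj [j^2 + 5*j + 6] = 2*j + 5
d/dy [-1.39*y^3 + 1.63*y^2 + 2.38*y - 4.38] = -4.17*y^2 + 3.26*y + 2.38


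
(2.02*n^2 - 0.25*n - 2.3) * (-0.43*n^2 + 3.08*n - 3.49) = -0.8686*n^4 + 6.3291*n^3 - 6.8308*n^2 - 6.2115*n + 8.027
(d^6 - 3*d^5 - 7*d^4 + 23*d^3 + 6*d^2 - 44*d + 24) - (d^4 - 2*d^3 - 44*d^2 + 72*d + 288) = d^6 - 3*d^5 - 8*d^4 + 25*d^3 + 50*d^2 - 116*d - 264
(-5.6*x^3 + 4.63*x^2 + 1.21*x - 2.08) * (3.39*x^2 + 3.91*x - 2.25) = -18.984*x^5 - 6.2003*x^4 + 34.8052*x^3 - 12.7376*x^2 - 10.8553*x + 4.68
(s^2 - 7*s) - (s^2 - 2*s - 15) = 15 - 5*s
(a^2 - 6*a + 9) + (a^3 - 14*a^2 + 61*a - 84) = a^3 - 13*a^2 + 55*a - 75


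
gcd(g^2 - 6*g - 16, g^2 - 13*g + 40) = g - 8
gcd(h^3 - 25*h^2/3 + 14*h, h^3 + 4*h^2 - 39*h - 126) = h - 6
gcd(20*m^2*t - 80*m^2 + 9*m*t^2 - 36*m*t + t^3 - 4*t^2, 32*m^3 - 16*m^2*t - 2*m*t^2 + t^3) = 4*m + t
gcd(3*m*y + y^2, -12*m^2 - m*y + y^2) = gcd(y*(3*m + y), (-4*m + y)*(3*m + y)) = 3*m + y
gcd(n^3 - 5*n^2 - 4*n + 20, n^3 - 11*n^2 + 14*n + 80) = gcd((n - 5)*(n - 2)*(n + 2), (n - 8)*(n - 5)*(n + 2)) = n^2 - 3*n - 10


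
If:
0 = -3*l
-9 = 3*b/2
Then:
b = -6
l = 0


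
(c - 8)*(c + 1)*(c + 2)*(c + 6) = c^4 + c^3 - 52*c^2 - 148*c - 96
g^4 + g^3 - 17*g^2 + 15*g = g*(g - 3)*(g - 1)*(g + 5)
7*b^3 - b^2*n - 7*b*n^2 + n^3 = (-7*b + n)*(-b + n)*(b + n)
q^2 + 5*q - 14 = (q - 2)*(q + 7)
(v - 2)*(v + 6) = v^2 + 4*v - 12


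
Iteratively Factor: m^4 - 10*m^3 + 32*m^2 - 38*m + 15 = (m - 5)*(m^3 - 5*m^2 + 7*m - 3) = (m - 5)*(m - 1)*(m^2 - 4*m + 3) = (m - 5)*(m - 3)*(m - 1)*(m - 1)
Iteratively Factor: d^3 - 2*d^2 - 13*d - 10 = (d - 5)*(d^2 + 3*d + 2) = (d - 5)*(d + 2)*(d + 1)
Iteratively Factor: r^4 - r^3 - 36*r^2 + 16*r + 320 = (r + 4)*(r^3 - 5*r^2 - 16*r + 80) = (r + 4)^2*(r^2 - 9*r + 20) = (r - 4)*(r + 4)^2*(r - 5)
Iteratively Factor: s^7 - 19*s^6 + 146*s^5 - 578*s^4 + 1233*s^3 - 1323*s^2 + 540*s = (s)*(s^6 - 19*s^5 + 146*s^4 - 578*s^3 + 1233*s^2 - 1323*s + 540) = s*(s - 1)*(s^5 - 18*s^4 + 128*s^3 - 450*s^2 + 783*s - 540) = s*(s - 3)*(s - 1)*(s^4 - 15*s^3 + 83*s^2 - 201*s + 180) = s*(s - 3)^2*(s - 1)*(s^3 - 12*s^2 + 47*s - 60) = s*(s - 5)*(s - 3)^2*(s - 1)*(s^2 - 7*s + 12) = s*(s - 5)*(s - 3)^3*(s - 1)*(s - 4)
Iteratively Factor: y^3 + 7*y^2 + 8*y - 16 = (y + 4)*(y^2 + 3*y - 4) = (y + 4)^2*(y - 1)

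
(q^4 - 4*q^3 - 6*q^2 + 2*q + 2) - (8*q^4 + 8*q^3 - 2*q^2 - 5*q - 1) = -7*q^4 - 12*q^3 - 4*q^2 + 7*q + 3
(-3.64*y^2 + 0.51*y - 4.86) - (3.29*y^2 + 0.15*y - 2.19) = -6.93*y^2 + 0.36*y - 2.67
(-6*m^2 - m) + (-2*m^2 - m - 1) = -8*m^2 - 2*m - 1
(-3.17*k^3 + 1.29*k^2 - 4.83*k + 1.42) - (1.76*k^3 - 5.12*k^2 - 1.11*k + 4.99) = -4.93*k^3 + 6.41*k^2 - 3.72*k - 3.57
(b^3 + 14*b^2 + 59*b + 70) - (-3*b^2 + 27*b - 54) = b^3 + 17*b^2 + 32*b + 124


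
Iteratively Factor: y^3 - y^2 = (y)*(y^2 - y) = y^2*(y - 1)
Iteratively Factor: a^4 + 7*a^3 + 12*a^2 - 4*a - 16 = (a + 2)*(a^3 + 5*a^2 + 2*a - 8) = (a + 2)*(a + 4)*(a^2 + a - 2) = (a - 1)*(a + 2)*(a + 4)*(a + 2)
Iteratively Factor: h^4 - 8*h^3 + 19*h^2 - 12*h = (h)*(h^3 - 8*h^2 + 19*h - 12) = h*(h - 1)*(h^2 - 7*h + 12) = h*(h - 3)*(h - 1)*(h - 4)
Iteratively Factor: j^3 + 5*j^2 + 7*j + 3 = (j + 1)*(j^2 + 4*j + 3) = (j + 1)*(j + 3)*(j + 1)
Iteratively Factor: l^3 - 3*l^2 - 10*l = (l)*(l^2 - 3*l - 10) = l*(l + 2)*(l - 5)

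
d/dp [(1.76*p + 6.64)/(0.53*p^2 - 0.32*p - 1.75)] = (0.9328*p^2 - 0.5632*p - (1.06*p - 0.32)*(1.76*p + 6.64) - 3.08)/(-0.53*p^2 + 0.32*p + 1.75)^2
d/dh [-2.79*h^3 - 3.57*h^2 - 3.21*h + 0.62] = -8.37*h^2 - 7.14*h - 3.21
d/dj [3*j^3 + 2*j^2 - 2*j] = 9*j^2 + 4*j - 2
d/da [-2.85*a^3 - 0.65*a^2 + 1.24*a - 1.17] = -8.55*a^2 - 1.3*a + 1.24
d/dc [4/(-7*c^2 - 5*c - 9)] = 4*(14*c + 5)/(7*c^2 + 5*c + 9)^2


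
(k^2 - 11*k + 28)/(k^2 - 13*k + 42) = (k - 4)/(k - 6)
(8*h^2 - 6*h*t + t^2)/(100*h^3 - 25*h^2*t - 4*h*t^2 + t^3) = (-2*h + t)/(-25*h^2 + t^2)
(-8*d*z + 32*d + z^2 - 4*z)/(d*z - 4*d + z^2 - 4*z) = (-8*d + z)/(d + z)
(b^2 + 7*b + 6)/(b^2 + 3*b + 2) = (b + 6)/(b + 2)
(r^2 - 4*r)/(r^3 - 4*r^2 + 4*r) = (r - 4)/(r^2 - 4*r + 4)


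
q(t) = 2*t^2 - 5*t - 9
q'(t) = 4*t - 5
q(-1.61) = 4.23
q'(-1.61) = -11.44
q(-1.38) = 1.71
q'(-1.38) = -10.52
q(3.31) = -3.64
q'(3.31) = 8.24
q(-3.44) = 31.87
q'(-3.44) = -18.76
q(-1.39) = 1.81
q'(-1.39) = -10.56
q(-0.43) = -6.48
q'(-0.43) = -6.72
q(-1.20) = -0.12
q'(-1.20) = -9.80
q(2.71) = -7.86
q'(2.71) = 5.84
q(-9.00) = 198.00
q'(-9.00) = -41.00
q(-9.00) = 198.00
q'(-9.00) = -41.00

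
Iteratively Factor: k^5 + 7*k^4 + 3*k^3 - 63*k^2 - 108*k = (k + 3)*(k^4 + 4*k^3 - 9*k^2 - 36*k) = (k + 3)^2*(k^3 + k^2 - 12*k) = (k - 3)*(k + 3)^2*(k^2 + 4*k) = (k - 3)*(k + 3)^2*(k + 4)*(k)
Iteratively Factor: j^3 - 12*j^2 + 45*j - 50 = (j - 2)*(j^2 - 10*j + 25) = (j - 5)*(j - 2)*(j - 5)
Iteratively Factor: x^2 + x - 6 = (x + 3)*(x - 2)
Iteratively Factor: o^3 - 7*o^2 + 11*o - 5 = (o - 1)*(o^2 - 6*o + 5) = (o - 1)^2*(o - 5)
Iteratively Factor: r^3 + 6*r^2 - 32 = (r - 2)*(r^2 + 8*r + 16) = (r - 2)*(r + 4)*(r + 4)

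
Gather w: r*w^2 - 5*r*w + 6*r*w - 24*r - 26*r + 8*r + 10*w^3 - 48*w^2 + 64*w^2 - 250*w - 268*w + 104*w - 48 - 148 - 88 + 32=-42*r + 10*w^3 + w^2*(r + 16) + w*(r - 414) - 252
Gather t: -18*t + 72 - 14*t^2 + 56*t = -14*t^2 + 38*t + 72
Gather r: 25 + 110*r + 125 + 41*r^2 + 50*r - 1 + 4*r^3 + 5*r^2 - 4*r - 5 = 4*r^3 + 46*r^2 + 156*r + 144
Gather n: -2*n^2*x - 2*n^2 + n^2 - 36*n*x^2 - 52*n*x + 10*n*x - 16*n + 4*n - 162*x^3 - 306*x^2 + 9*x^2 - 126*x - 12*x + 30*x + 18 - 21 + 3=n^2*(-2*x - 1) + n*(-36*x^2 - 42*x - 12) - 162*x^3 - 297*x^2 - 108*x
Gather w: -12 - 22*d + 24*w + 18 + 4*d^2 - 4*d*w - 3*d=4*d^2 - 25*d + w*(24 - 4*d) + 6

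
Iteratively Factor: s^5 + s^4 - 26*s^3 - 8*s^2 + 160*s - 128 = (s - 4)*(s^4 + 5*s^3 - 6*s^2 - 32*s + 32) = (s - 4)*(s - 1)*(s^3 + 6*s^2 - 32) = (s - 4)*(s - 1)*(s + 4)*(s^2 + 2*s - 8) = (s - 4)*(s - 1)*(s + 4)^2*(s - 2)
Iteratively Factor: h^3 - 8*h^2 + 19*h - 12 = (h - 4)*(h^2 - 4*h + 3) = (h - 4)*(h - 1)*(h - 3)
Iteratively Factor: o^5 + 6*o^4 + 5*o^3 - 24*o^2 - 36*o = (o - 2)*(o^4 + 8*o^3 + 21*o^2 + 18*o) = (o - 2)*(o + 3)*(o^3 + 5*o^2 + 6*o) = (o - 2)*(o + 2)*(o + 3)*(o^2 + 3*o) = o*(o - 2)*(o + 2)*(o + 3)*(o + 3)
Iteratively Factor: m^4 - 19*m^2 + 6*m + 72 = (m + 4)*(m^3 - 4*m^2 - 3*m + 18) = (m - 3)*(m + 4)*(m^2 - m - 6) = (m - 3)*(m + 2)*(m + 4)*(m - 3)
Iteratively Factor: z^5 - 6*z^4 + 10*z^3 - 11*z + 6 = (z - 1)*(z^4 - 5*z^3 + 5*z^2 + 5*z - 6) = (z - 1)*(z + 1)*(z^3 - 6*z^2 + 11*z - 6) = (z - 3)*(z - 1)*(z + 1)*(z^2 - 3*z + 2) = (z - 3)*(z - 2)*(z - 1)*(z + 1)*(z - 1)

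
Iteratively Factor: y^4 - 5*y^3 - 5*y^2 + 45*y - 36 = (y + 3)*(y^3 - 8*y^2 + 19*y - 12) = (y - 1)*(y + 3)*(y^2 - 7*y + 12) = (y - 3)*(y - 1)*(y + 3)*(y - 4)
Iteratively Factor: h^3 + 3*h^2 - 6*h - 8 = (h + 1)*(h^2 + 2*h - 8) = (h - 2)*(h + 1)*(h + 4)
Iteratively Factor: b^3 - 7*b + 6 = (b - 1)*(b^2 + b - 6) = (b - 1)*(b + 3)*(b - 2)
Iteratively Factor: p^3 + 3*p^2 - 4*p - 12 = (p + 3)*(p^2 - 4) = (p - 2)*(p + 3)*(p + 2)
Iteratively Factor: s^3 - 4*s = (s + 2)*(s^2 - 2*s) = (s - 2)*(s + 2)*(s)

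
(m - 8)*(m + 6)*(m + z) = m^3 + m^2*z - 2*m^2 - 2*m*z - 48*m - 48*z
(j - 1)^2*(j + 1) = j^3 - j^2 - j + 1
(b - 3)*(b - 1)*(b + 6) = b^3 + 2*b^2 - 21*b + 18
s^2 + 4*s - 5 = (s - 1)*(s + 5)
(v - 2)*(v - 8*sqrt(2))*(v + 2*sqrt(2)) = v^3 - 6*sqrt(2)*v^2 - 2*v^2 - 32*v + 12*sqrt(2)*v + 64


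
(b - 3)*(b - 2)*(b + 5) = b^3 - 19*b + 30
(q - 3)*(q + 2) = q^2 - q - 6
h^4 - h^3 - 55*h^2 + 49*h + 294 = (h - 7)*(h - 3)*(h + 2)*(h + 7)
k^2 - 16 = (k - 4)*(k + 4)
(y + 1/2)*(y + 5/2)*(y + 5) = y^3 + 8*y^2 + 65*y/4 + 25/4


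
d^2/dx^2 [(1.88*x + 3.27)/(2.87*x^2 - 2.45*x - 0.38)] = ((-32.3736*x - 9.5578)*(-2.87*x^2 + 2.45*x + 0.38) - (1.88*x + 3.27)*(5.74*x - 2.45)*(11.48*x - 4.9))/(-2.87*x^2 + 2.45*x + 0.38)^3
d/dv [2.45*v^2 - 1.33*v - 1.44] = 4.9*v - 1.33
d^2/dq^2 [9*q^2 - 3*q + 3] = 18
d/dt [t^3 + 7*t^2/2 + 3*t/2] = 3*t^2 + 7*t + 3/2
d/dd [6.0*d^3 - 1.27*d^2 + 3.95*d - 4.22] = 18.0*d^2 - 2.54*d + 3.95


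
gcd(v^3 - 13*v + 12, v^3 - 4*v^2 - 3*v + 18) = v - 3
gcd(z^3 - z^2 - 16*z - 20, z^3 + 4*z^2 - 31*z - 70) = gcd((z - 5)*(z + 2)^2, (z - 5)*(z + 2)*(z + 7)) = z^2 - 3*z - 10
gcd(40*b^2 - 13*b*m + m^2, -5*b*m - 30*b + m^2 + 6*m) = 5*b - m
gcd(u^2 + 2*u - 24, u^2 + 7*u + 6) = u + 6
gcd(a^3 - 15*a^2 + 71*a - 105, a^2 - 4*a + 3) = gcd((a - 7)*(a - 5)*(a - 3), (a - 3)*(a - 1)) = a - 3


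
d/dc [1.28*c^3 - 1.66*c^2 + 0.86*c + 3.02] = 3.84*c^2 - 3.32*c + 0.86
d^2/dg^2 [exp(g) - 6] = exp(g)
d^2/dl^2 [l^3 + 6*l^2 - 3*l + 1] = 6*l + 12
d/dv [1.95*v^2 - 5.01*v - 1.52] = 3.9*v - 5.01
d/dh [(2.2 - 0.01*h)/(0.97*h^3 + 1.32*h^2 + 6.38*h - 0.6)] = (0.0194*h^3 - 6.3888*h^2 - 5.808*h - 14.03)/(0.9409*h^6 + 2.5608*h^5 + 14.1196*h^4 + 15.6792*h^3 + 39.1204*h^2 - 7.656*h + 0.36)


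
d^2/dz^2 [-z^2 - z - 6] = -2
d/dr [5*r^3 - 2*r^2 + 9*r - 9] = 15*r^2 - 4*r + 9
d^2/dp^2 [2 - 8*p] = 0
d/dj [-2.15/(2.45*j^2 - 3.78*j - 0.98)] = (10.535*j - 8.127)/(-2.45*j^2 + 3.78*j + 0.98)^2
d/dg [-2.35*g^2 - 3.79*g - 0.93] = -4.7*g - 3.79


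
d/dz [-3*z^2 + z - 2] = 1 - 6*z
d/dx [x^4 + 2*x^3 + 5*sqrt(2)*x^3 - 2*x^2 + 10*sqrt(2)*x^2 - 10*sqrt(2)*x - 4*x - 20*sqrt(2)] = 4*x^3 + 6*x^2 + 15*sqrt(2)*x^2 - 4*x + 20*sqrt(2)*x - 10*sqrt(2) - 4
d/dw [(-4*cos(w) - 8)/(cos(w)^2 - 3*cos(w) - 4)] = 4*(sin(w)^2 - 4*cos(w) + 1)*sin(w)/((cos(w) - 4)^2*(cos(w) + 1)^2)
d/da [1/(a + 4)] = -1/(a + 4)^2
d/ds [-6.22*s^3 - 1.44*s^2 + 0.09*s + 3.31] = -18.66*s^2 - 2.88*s + 0.09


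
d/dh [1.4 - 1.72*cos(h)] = 1.72*sin(h)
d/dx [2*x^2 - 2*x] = 4*x - 2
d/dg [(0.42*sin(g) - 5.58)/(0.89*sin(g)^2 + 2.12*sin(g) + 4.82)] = (-0.3738*sin(g)^2 + 9.9324*sin(g) + 13.854)*cos(g)/(0.7921*sin(g)^4 + 3.7736*sin(g)^3 + 13.074*sin(g)^2 + 20.4368*sin(g) + 23.2324)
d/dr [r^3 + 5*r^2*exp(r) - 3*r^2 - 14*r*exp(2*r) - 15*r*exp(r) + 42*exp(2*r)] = 5*r^2*exp(r) + 3*r^2 - 28*r*exp(2*r) - 5*r*exp(r) - 6*r + 70*exp(2*r) - 15*exp(r)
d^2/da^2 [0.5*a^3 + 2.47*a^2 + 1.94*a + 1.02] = 3.0*a + 4.94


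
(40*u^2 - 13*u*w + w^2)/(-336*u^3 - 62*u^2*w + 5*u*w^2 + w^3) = (-5*u + w)/(42*u^2 + 13*u*w + w^2)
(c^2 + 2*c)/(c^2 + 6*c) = (c + 2)/(c + 6)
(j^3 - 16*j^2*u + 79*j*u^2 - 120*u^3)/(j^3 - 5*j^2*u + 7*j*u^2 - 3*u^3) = (j^2 - 13*j*u + 40*u^2)/(j^2 - 2*j*u + u^2)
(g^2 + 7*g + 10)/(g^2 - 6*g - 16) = (g + 5)/(g - 8)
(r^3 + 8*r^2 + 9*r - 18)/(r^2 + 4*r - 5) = (r^2 + 9*r + 18)/(r + 5)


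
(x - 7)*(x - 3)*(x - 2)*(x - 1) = x^4 - 13*x^3 + 53*x^2 - 83*x + 42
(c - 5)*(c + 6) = c^2 + c - 30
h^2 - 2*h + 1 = (h - 1)^2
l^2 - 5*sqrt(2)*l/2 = l*(l - 5*sqrt(2)/2)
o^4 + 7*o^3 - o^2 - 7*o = o*(o - 1)*(o + 1)*(o + 7)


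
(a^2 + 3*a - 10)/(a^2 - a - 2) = (a + 5)/(a + 1)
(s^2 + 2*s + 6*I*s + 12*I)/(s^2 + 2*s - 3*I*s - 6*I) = (s + 6*I)/(s - 3*I)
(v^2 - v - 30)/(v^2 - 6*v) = (v + 5)/v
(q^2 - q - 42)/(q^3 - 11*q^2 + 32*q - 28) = (q + 6)/(q^2 - 4*q + 4)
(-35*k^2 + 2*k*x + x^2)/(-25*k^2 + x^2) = (7*k + x)/(5*k + x)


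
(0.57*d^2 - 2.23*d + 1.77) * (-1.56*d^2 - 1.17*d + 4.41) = -0.8892*d^4 + 2.8119*d^3 + 2.3616*d^2 - 11.9052*d + 7.8057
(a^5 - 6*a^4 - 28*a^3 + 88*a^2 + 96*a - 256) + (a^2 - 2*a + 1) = a^5 - 6*a^4 - 28*a^3 + 89*a^2 + 94*a - 255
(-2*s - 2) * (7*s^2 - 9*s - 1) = -14*s^3 + 4*s^2 + 20*s + 2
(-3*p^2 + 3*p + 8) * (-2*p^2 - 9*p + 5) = 6*p^4 + 21*p^3 - 58*p^2 - 57*p + 40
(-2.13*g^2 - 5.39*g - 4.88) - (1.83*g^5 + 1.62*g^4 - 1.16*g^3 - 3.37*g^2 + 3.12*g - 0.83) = -1.83*g^5 - 1.62*g^4 + 1.16*g^3 + 1.24*g^2 - 8.51*g - 4.05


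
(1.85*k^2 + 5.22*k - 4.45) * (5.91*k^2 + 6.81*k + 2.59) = 10.9335*k^4 + 43.4487*k^3 + 14.0402*k^2 - 16.7847*k - 11.5255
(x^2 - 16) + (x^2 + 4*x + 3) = 2*x^2 + 4*x - 13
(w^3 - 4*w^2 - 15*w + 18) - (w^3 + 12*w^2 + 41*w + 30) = -16*w^2 - 56*w - 12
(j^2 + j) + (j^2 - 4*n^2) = 2*j^2 + j - 4*n^2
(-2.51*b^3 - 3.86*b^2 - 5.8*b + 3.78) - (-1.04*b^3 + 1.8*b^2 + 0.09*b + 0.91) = -1.47*b^3 - 5.66*b^2 - 5.89*b + 2.87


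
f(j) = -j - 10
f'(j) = -1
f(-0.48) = -9.52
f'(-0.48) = -1.00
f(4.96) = -14.96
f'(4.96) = -1.00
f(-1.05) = -8.95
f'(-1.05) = -1.00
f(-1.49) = -8.51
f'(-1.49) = -1.00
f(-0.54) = -9.46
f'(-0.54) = -1.00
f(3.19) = -13.19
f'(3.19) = -1.00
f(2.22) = -12.22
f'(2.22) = -1.00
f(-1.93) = -8.07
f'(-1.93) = -1.00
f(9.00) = -19.00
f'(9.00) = -1.00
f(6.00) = -16.00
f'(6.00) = -1.00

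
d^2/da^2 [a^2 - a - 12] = 2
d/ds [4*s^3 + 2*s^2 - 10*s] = 12*s^2 + 4*s - 10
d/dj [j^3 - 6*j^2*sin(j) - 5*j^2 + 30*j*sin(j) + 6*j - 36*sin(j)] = -6*j^2*cos(j) + 3*j^2 - 12*j*sin(j) + 30*j*cos(j) - 10*j + 30*sin(j) - 36*cos(j) + 6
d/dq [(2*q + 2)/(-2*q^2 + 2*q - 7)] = 2*(2*q^2 + 4*q - 9)/(4*q^4 - 8*q^3 + 32*q^2 - 28*q + 49)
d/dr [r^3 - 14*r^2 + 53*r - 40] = 3*r^2 - 28*r + 53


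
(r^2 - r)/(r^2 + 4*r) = (r - 1)/(r + 4)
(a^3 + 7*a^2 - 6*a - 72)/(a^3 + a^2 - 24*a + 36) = (a + 4)/(a - 2)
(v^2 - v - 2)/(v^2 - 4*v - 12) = (-v^2 + v + 2)/(-v^2 + 4*v + 12)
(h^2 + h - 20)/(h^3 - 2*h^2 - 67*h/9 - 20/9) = 9*(h + 5)/(9*h^2 + 18*h + 5)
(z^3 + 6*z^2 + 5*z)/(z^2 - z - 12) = z*(z^2 + 6*z + 5)/(z^2 - z - 12)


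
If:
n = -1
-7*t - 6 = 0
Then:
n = -1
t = -6/7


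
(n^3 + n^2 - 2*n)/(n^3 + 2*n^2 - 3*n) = (n + 2)/(n + 3)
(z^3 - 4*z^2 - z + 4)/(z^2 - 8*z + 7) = (z^2 - 3*z - 4)/(z - 7)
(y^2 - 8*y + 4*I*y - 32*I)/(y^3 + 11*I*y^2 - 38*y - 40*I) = (y - 8)/(y^2 + 7*I*y - 10)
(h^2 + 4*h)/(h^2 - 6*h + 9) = h*(h + 4)/(h^2 - 6*h + 9)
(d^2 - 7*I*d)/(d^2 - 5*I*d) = (d - 7*I)/(d - 5*I)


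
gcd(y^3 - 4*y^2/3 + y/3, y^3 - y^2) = y^2 - y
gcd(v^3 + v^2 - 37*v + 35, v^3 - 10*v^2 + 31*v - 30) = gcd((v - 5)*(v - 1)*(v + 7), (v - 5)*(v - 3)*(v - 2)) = v - 5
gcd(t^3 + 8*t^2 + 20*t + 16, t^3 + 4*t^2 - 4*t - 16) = t^2 + 6*t + 8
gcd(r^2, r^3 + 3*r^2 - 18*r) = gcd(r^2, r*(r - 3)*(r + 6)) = r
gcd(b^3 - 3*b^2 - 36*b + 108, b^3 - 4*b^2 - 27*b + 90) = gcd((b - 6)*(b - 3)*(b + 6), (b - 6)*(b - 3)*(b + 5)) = b^2 - 9*b + 18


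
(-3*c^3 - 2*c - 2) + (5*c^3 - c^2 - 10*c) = 2*c^3 - c^2 - 12*c - 2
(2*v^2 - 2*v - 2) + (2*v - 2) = 2*v^2 - 4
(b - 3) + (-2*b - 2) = -b - 5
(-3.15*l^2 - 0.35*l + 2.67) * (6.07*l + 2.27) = -19.1205*l^3 - 9.275*l^2 + 15.4124*l + 6.0609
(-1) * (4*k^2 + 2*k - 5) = -4*k^2 - 2*k + 5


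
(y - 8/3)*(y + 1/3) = y^2 - 7*y/3 - 8/9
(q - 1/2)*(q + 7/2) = q^2 + 3*q - 7/4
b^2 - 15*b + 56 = (b - 8)*(b - 7)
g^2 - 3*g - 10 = (g - 5)*(g + 2)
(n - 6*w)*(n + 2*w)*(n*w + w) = n^3*w - 4*n^2*w^2 + n^2*w - 12*n*w^3 - 4*n*w^2 - 12*w^3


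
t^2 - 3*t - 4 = (t - 4)*(t + 1)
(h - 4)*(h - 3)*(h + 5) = h^3 - 2*h^2 - 23*h + 60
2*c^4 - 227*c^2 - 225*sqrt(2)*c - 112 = (c - 8*sqrt(2))*(c + 7*sqrt(2))*(sqrt(2)*c + 1)^2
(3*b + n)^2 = 9*b^2 + 6*b*n + n^2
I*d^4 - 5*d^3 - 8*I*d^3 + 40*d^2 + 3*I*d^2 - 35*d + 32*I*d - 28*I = (d - 7)*(d + I)*(d + 4*I)*(I*d - I)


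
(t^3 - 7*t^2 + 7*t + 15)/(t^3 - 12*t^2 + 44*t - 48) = (t^3 - 7*t^2 + 7*t + 15)/(t^3 - 12*t^2 + 44*t - 48)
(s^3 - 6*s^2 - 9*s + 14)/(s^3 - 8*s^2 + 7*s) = (s + 2)/s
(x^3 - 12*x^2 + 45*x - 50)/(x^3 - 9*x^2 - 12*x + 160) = (x^2 - 7*x + 10)/(x^2 - 4*x - 32)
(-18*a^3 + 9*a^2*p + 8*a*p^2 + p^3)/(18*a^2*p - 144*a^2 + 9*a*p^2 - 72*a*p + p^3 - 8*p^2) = (-a + p)/(p - 8)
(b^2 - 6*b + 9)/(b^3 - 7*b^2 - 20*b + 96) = (b - 3)/(b^2 - 4*b - 32)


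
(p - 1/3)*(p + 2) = p^2 + 5*p/3 - 2/3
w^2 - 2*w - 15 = (w - 5)*(w + 3)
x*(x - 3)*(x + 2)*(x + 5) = x^4 + 4*x^3 - 11*x^2 - 30*x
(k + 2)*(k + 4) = k^2 + 6*k + 8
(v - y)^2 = v^2 - 2*v*y + y^2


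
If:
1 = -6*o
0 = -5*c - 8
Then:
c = -8/5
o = -1/6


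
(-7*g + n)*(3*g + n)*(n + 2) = -21*g^2*n - 42*g^2 - 4*g*n^2 - 8*g*n + n^3 + 2*n^2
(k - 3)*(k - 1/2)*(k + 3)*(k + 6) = k^4 + 11*k^3/2 - 12*k^2 - 99*k/2 + 27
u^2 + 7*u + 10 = (u + 2)*(u + 5)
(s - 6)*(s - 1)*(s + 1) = s^3 - 6*s^2 - s + 6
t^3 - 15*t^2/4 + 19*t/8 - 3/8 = (t - 3)*(t - 1/2)*(t - 1/4)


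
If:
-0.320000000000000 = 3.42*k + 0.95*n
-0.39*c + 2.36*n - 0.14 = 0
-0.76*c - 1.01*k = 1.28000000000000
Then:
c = -1.64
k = -0.03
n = -0.21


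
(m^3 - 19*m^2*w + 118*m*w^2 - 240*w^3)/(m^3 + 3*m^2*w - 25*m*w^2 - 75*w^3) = (m^2 - 14*m*w + 48*w^2)/(m^2 + 8*m*w + 15*w^2)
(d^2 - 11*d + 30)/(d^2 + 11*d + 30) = (d^2 - 11*d + 30)/(d^2 + 11*d + 30)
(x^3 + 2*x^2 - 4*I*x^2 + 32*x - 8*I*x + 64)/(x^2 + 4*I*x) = x + 2 - 8*I - 16*I/x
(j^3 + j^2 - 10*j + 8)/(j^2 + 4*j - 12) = (j^2 + 3*j - 4)/(j + 6)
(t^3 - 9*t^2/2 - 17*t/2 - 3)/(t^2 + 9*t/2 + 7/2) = (2*t^2 - 11*t - 6)/(2*t + 7)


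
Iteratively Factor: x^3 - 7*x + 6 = (x - 2)*(x^2 + 2*x - 3) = (x - 2)*(x + 3)*(x - 1)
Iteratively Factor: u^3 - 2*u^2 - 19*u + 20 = (u + 4)*(u^2 - 6*u + 5) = (u - 5)*(u + 4)*(u - 1)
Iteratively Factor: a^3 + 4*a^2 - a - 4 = (a - 1)*(a^2 + 5*a + 4) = (a - 1)*(a + 1)*(a + 4)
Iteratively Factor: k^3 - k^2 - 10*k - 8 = (k + 1)*(k^2 - 2*k - 8) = (k + 1)*(k + 2)*(k - 4)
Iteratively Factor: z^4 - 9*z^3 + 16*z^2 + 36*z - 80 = (z - 4)*(z^3 - 5*z^2 - 4*z + 20) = (z - 4)*(z - 2)*(z^2 - 3*z - 10) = (z - 5)*(z - 4)*(z - 2)*(z + 2)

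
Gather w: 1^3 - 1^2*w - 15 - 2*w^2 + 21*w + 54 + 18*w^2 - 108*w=16*w^2 - 88*w + 40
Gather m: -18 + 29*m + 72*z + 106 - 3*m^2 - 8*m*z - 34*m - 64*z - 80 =-3*m^2 + m*(-8*z - 5) + 8*z + 8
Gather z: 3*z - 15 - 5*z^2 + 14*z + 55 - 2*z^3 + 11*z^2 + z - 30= -2*z^3 + 6*z^2 + 18*z + 10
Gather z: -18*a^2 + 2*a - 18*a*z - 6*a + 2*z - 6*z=-18*a^2 - 4*a + z*(-18*a - 4)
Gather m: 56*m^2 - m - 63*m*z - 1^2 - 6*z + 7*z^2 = 56*m^2 + m*(-63*z - 1) + 7*z^2 - 6*z - 1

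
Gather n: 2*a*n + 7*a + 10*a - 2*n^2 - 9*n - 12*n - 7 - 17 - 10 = 17*a - 2*n^2 + n*(2*a - 21) - 34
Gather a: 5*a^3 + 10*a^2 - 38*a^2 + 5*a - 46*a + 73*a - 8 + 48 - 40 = 5*a^3 - 28*a^2 + 32*a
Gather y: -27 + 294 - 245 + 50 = 72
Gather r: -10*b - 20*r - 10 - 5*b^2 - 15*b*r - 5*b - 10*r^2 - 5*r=-5*b^2 - 15*b - 10*r^2 + r*(-15*b - 25) - 10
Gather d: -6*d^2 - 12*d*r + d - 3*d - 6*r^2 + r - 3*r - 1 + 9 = -6*d^2 + d*(-12*r - 2) - 6*r^2 - 2*r + 8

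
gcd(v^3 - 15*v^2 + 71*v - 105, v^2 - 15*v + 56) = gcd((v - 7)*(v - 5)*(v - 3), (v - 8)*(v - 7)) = v - 7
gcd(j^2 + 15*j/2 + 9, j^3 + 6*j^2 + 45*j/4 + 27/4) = j + 3/2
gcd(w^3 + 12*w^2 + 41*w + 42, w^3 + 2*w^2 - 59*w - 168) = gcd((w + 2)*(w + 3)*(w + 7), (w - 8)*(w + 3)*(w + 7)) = w^2 + 10*w + 21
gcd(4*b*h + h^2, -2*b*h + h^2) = h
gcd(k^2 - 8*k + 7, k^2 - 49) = k - 7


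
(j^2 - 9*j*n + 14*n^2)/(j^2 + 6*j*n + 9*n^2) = (j^2 - 9*j*n + 14*n^2)/(j^2 + 6*j*n + 9*n^2)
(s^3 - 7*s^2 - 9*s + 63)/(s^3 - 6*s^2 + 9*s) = (s^2 - 4*s - 21)/(s*(s - 3))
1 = 1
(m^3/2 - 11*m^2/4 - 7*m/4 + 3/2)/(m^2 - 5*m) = (2*m^3 - 11*m^2 - 7*m + 6)/(4*m*(m - 5))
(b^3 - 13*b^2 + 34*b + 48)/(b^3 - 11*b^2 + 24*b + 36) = (b - 8)/(b - 6)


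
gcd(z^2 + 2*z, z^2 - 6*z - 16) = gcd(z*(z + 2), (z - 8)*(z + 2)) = z + 2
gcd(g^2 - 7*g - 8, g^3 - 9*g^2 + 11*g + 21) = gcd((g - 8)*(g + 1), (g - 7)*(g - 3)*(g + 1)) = g + 1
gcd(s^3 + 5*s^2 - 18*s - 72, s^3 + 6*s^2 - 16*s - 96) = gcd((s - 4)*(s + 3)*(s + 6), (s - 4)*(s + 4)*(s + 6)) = s^2 + 2*s - 24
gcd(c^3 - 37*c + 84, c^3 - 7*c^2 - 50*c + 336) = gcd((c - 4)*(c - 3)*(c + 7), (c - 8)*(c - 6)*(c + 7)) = c + 7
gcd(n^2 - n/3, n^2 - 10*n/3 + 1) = n - 1/3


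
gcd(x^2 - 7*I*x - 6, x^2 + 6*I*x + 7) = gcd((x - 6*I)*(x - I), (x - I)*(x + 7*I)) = x - I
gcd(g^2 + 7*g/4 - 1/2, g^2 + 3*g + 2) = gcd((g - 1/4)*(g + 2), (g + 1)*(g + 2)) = g + 2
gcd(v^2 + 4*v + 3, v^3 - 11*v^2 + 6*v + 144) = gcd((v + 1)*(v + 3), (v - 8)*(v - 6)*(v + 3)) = v + 3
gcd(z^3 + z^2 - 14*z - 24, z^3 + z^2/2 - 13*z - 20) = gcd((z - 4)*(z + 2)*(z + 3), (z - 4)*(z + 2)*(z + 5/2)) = z^2 - 2*z - 8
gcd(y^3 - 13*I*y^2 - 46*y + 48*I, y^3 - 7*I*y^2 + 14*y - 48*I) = y^2 - 10*I*y - 16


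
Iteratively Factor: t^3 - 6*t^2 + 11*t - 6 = (t - 2)*(t^2 - 4*t + 3) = (t - 2)*(t - 1)*(t - 3)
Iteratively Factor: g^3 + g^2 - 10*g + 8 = (g - 2)*(g^2 + 3*g - 4) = (g - 2)*(g + 4)*(g - 1)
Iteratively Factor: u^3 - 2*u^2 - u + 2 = (u - 2)*(u^2 - 1) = (u - 2)*(u - 1)*(u + 1)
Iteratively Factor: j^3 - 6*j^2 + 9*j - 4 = (j - 1)*(j^2 - 5*j + 4) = (j - 4)*(j - 1)*(j - 1)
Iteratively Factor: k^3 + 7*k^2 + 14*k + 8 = (k + 1)*(k^2 + 6*k + 8) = (k + 1)*(k + 2)*(k + 4)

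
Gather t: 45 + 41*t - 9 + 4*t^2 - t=4*t^2 + 40*t + 36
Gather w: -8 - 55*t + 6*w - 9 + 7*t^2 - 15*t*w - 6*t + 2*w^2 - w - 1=7*t^2 - 61*t + 2*w^2 + w*(5 - 15*t) - 18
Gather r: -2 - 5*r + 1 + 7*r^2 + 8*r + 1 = 7*r^2 + 3*r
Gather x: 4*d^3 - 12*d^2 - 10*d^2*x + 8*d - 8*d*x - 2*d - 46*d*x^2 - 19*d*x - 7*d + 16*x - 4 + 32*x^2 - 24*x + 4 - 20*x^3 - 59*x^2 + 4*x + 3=4*d^3 - 12*d^2 - d - 20*x^3 + x^2*(-46*d - 27) + x*(-10*d^2 - 27*d - 4) + 3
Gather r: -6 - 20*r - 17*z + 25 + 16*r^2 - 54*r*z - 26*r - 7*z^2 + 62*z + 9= 16*r^2 + r*(-54*z - 46) - 7*z^2 + 45*z + 28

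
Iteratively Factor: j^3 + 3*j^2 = (j)*(j^2 + 3*j) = j^2*(j + 3)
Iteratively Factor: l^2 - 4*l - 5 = (l + 1)*(l - 5)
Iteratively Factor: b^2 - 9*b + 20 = (b - 5)*(b - 4)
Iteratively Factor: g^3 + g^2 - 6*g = (g)*(g^2 + g - 6) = g*(g - 2)*(g + 3)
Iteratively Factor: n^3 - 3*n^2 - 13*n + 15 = (n + 3)*(n^2 - 6*n + 5) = (n - 5)*(n + 3)*(n - 1)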